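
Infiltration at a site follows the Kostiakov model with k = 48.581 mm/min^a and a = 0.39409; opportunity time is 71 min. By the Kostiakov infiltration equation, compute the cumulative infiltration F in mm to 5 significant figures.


Approach: apply the Kostiakov infiltration equation, F = k*t^a.
F = 48.581 * 71^0.39409 = 260.63 mm
Therefore the cumulative infiltration F = 260.63 mm.


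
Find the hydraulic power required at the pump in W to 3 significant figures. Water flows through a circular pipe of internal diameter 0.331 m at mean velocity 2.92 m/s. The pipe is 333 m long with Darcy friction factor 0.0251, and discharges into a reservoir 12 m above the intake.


Approach: apply continuity + Darcy-Weisbach + hydraulic power, Q = A*v; hf = f*(L/D)*(v^2/(2g)); H = static + hf; P = rho*g*Q*H.
Step 1 — flow rate (continuity, Q = A*v):
  A = pi*(0.331/2)^2 = 0.086049 m^2
  Q = 0.086049 * 2.92 = 0.25126 m^3/s
Step 2 — friction head loss (Darcy-Weisbach):
  hf = 0.0251 * (333/0.331) * (2.92^2 / (2*9.81))
  hf = 10.974 m
Step 3 — total head: H = 12 + 10.974 = 22.974 m
Step 4 — hydraulic power (P = rho*g*Q*H):
  P = 1000 * 9.81 * 0.25126 * 22.974 = 56600 W
Therefore the hydraulic power required at the pump = 56600 W.


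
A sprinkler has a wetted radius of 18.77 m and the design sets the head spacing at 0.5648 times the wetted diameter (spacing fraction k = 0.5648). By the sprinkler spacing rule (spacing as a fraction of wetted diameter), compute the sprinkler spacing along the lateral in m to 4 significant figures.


Approach: apply the sprinkler spacing rule (spacing as a fraction of wetted diameter), S = k*(2*R).
S = 0.5648 * (2 * 18.77) = 21.20 m
Therefore the sprinkler spacing along the lateral = 21.20 m.


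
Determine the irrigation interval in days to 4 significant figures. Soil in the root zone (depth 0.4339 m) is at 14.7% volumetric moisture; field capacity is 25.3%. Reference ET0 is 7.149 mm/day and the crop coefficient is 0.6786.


Approach: apply soil-water budget scheduling, SMD = (FC-theta)/100*depth*1000; ETc = ET0*Kc; interval = SMD/ETc.
Step 1 — soil moisture deficit:
  SMD = (25.3 - 14.7)/100 * 0.4339 * 1000 = 45.9934 mm
Step 2 — daily crop ET (ETc = ET0*Kc):
  ETc = 7.149 * 0.6786 = 4.85131 mm/day
Step 3 — irrigation interval (SMD/ETc):
  interval = 45.9934 / 4.85131 = 9.481 days
Therefore the irrigation interval = 9.481 days.


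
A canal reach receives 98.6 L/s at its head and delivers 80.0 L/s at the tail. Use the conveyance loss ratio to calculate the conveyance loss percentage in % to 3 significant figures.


Approach: apply the conveyance loss ratio, loss% = ((Q_head - Q_tail)/Q_head)*100.
loss = ((98.6 - 80.0)/98.6)*100 = 18.9 %
Therefore the conveyance loss percentage = 18.9 %.


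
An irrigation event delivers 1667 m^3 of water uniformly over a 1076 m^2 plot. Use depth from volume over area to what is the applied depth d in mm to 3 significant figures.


Approach: apply depth from volume over area, d = (V/A)*1000.
d = (1667 / 1076) * 1000 = 1550 mm
Therefore the applied depth d = 1550 mm.


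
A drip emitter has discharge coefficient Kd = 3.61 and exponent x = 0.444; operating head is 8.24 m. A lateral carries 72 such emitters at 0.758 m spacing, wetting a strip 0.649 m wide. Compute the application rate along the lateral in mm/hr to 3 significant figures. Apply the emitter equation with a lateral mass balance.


Approach: apply the emitter equation with a lateral mass balance, q = Kd*h^x; Q = n*q; rate = Q/(n*spacing*width).
Step 1 — single emitter flow (q = Kd*h^x):
  q = 3.61 * 8.24^0.444 = 9.2083 L/hr
Step 2 — total lateral flow: Q = 72 * 9.2083 = 663.00 L/hr
Step 3 — wetted area: A = 72 * 0.758 * 0.649 = 35.420 m^2
Step 4 — application rate: Q/A = 663.00/35.420 = 18.7 mm/hr
Therefore the application rate along the lateral = 18.7 mm/hr.


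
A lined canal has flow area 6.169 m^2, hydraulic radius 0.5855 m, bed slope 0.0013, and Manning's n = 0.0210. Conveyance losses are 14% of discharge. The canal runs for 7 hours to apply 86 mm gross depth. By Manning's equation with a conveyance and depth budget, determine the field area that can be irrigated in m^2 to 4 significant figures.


Approach: apply Manning's equation with a conveyance and depth budget, Q = (1/n)*A*R^(2/3)*S^(1/2); Q_field = Q*(1-loss); Area = Q_field*t/(d/1000).
Step 1 — canal discharge (Manning's equation):
  Q = (1/0.0210) * 6.169 * 0.5855^(2/3) * 0.0013^(1/2) = 7.41285 m^3/s
Step 2 — delivered flow: Q_field = 7.41285*(1 - 14/100) = 6.37505 m^3/s
Step 3 — volume delivered: V = 6.37505 * 7*3600 = 160651 m^3
Step 4 — area served: A = V / (depth/1000) = 160651 / 0.086 = 1868000 m^2
Therefore the field area that can be irrigated = 1868000 m^2.


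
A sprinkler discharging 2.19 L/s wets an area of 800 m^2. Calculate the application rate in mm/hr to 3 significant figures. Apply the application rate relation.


Approach: apply the application rate relation, rate = (Q/A)*3600.
rate = (2.19 / 800) * 3600 = 9.86 mm/hr
Therefore the application rate = 9.86 mm/hr.


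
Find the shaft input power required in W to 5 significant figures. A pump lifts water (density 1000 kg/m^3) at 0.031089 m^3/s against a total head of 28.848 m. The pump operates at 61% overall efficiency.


Approach: apply hydraulic power then efficiency conversion, P = rho*g*Q*H; P_in = P/eta.
Step 1 — hydraulic power (P = rho*g*Q*H):
  P = 1000 * 9.81 * 0.031089 * 28.848 = 8798.152 W
Step 2 — input power: P_in = P/eta = 8798.152 / 0.61 = 14423 W
Therefore the shaft input power required = 14423 W.


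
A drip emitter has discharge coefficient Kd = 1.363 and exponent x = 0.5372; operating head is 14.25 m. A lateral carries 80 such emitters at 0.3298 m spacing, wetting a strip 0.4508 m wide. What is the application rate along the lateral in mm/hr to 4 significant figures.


Approach: apply the emitter equation with a lateral mass balance, q = Kd*h^x; Q = n*q; rate = Q/(n*spacing*width).
Step 1 — single emitter flow (q = Kd*h^x):
  q = 1.363 * 14.25^0.5372 = 5.67970 L/hr
Step 2 — total lateral flow: Q = 80 * 5.67970 = 454.376 L/hr
Step 3 — wetted area: A = 80 * 0.3298 * 0.4508 = 11.8939 m^2
Step 4 — application rate: Q/A = 454.376/11.8939 = 38.20 mm/hr
Therefore the application rate along the lateral = 38.20 mm/hr.


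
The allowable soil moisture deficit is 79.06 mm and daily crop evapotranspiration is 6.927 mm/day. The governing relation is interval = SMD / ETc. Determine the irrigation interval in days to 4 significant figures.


interval = 79.06 / 6.927 = 11.41 days
Therefore the irrigation interval = 11.41 days.


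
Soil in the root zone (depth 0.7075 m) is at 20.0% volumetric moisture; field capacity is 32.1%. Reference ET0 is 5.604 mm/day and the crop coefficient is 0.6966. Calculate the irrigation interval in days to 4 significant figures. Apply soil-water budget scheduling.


Approach: apply soil-water budget scheduling, SMD = (FC-theta)/100*depth*1000; ETc = ET0*Kc; interval = SMD/ETc.
Step 1 — soil moisture deficit:
  SMD = (32.1 - 20.0)/100 * 0.7075 * 1000 = 85.6075 mm
Step 2 — daily crop ET (ETc = ET0*Kc):
  ETc = 5.604 * 0.6966 = 3.90375 mm/day
Step 3 — irrigation interval (SMD/ETc):
  interval = 85.6075 / 3.90375 = 21.93 days
Therefore the irrigation interval = 21.93 days.


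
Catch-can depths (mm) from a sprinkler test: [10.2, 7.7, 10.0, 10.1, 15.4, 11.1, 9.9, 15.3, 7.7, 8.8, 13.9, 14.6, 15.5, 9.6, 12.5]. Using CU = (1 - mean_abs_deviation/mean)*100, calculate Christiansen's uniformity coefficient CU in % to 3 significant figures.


mean = 11.487 mm
mean |d_i - mean| = 2.4373 mm
CU = (1 - 2.4373/11.487)*100 = 78.8 %
Therefore Christiansen's uniformity coefficient CU = 78.8 %.


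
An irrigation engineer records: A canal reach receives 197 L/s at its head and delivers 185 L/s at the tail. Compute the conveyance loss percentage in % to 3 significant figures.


Approach: apply the conveyance loss ratio, loss% = ((Q_head - Q_tail)/Q_head)*100.
loss = ((197 - 185)/197)*100 = 6.09 %
Therefore the conveyance loss percentage = 6.09 %.


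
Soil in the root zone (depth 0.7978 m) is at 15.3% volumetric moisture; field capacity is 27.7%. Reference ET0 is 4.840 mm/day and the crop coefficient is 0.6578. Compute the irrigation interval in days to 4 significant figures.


Approach: apply soil-water budget scheduling, SMD = (FC-theta)/100*depth*1000; ETc = ET0*Kc; interval = SMD/ETc.
Step 1 — soil moisture deficit:
  SMD = (27.7 - 15.3)/100 * 0.7978 * 1000 = 98.9272 mm
Step 2 — daily crop ET (ETc = ET0*Kc):
  ETc = 4.840 * 0.6578 = 3.18375 mm/day
Step 3 — irrigation interval (SMD/ETc):
  interval = 98.9272 / 3.18375 = 31.07 days
Therefore the irrigation interval = 31.07 days.


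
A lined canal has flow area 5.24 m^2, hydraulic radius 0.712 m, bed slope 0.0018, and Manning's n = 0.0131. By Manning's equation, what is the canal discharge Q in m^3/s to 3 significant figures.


Approach: apply Manning's equation, Q = (1/n)*A*R^(2/3)*S^(1/2).
Q = (1/0.0131) * 5.24 * 0.712^(2/3) * 0.0018^(1/2) = 13.5 m^3/s
Therefore the canal discharge Q = 13.5 m^3/s.


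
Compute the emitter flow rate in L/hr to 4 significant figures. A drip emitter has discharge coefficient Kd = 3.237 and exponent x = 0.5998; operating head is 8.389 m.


Approach: apply the emitter characteristic equation, q = Kd * h^x.
q = 3.237 * 8.389^0.5998 = 11.59 L/hr
Therefore the emitter flow rate = 11.59 L/hr.


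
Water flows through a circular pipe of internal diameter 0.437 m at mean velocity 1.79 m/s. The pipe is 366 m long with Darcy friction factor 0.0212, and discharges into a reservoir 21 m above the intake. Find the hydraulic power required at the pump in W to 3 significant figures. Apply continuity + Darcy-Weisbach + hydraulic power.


Approach: apply continuity + Darcy-Weisbach + hydraulic power, Q = A*v; hf = f*(L/D)*(v^2/(2g)); H = static + hf; P = rho*g*Q*H.
Step 1 — flow rate (continuity, Q = A*v):
  A = pi*(0.437/2)^2 = 0.14999 m^2
  Q = 0.14999 * 1.79 = 0.26848 m^3/s
Step 2 — friction head loss (Darcy-Weisbach):
  hf = 0.0212 * (366/0.437) * (1.79^2 / (2*9.81))
  hf = 2.8996 m
Step 3 — total head: H = 21 + 2.8996 = 23.900 m
Step 4 — hydraulic power (P = rho*g*Q*H):
  P = 1000 * 9.81 * 0.26848 * 23.900 = 62900 W
Therefore the hydraulic power required at the pump = 62900 W.


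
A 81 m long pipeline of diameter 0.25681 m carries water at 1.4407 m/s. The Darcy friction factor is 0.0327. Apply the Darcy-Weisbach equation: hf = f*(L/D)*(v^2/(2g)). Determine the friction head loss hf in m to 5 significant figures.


hf = 0.0327 * (81/0.25681) * (1.4407^2 / (2*9.81))
hf = 1.0911 m
Therefore the friction head loss hf = 1.0911 m.


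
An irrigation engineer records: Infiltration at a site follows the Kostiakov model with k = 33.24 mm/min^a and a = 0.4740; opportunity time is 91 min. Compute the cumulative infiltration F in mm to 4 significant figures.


Approach: apply the Kostiakov infiltration equation, F = k*t^a.
F = 33.24 * 91^0.4740 = 282.0 mm
Therefore the cumulative infiltration F = 282.0 mm.


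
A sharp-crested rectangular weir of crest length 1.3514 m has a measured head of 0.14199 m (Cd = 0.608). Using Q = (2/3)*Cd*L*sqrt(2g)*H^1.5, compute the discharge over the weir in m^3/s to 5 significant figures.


Q = (2/3)*0.608*1.3514*sqrt(2*9.81)*0.14199^1.5 = 0.12982 m^3/s
Therefore the discharge over the weir = 0.12982 m^3/s.


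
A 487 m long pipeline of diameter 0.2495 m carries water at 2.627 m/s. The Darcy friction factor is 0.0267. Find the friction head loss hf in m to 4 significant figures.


Approach: apply the Darcy-Weisbach equation, hf = f*(L/D)*(v^2/(2g)).
hf = 0.0267 * (487/0.2495) * (2.627^2 / (2*9.81))
hf = 18.33 m
Therefore the friction head loss hf = 18.33 m.


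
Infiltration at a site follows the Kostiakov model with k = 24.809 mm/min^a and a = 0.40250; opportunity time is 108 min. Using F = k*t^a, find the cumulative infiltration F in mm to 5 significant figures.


F = 24.809 * 108^0.40250 = 163.33 mm
Therefore the cumulative infiltration F = 163.33 mm.


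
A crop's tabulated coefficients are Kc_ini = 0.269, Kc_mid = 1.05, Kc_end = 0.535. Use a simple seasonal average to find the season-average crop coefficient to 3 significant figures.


Approach: apply a simple seasonal average, Kc_avg = (Kc_ini + Kc_mid + Kc_end)/3.
Kc_avg = (0.269 + 1.05 + 0.535)/3 = 0.618
Therefore the season-average crop coefficient = 0.618.


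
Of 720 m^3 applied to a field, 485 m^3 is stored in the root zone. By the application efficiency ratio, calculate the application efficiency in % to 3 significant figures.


Approach: apply the application efficiency ratio, Ea = (stored/applied)*100.
Ea = (485/720)*100 = 67.4 %
Therefore the application efficiency = 67.4 %.


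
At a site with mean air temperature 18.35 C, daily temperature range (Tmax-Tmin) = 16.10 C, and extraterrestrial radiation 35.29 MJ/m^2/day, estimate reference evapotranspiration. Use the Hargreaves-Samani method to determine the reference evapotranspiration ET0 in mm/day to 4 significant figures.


Approach: apply the Hargreaves-Samani method, ET0 = 0.0023*(Tmean+17.8)*sqrt(Tmax-Tmin)*0.408*Ra.
ET0 = 0.0023*(18.35+17.8)*sqrt(16.10)*0.408*35.29 = 4.804 mm/day
Therefore the reference evapotranspiration ET0 = 4.804 mm/day.


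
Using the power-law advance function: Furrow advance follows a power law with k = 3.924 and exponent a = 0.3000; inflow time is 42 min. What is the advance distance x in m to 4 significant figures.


Approach: apply the power-law advance function, x = k*t^a.
x = 3.924 * 42^0.3000 = 12.04 m
Therefore the advance distance x = 12.04 m.


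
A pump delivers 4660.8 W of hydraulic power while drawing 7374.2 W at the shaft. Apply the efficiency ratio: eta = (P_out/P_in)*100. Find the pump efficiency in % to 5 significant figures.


eta = (4660.8 / 7374.2) * 100 = 63.204 %
Therefore the pump efficiency = 63.204 %.


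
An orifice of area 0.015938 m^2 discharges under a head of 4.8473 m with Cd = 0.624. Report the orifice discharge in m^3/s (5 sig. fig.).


Approach: apply the orifice equation, Q = Cd*A*sqrt(2*g*h).
Q = 0.624 * 0.015938 * sqrt(2*9.81*4.8473) = 0.096988 m^3/s
Therefore the orifice discharge = 0.096988 m^3/s.


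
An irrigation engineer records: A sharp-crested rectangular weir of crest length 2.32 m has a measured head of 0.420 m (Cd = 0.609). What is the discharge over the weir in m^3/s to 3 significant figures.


Approach: apply the rectangular weir equation, Q = (2/3)*Cd*L*sqrt(2g)*H^1.5.
Q = (2/3)*0.609*2.32*sqrt(2*9.81)*0.420^1.5 = 1.14 m^3/s
Therefore the discharge over the weir = 1.14 m^3/s.


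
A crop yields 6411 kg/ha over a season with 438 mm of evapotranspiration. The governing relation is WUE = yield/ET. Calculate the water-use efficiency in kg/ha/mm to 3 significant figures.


WUE = 6411 / 438 = 14.6 kg/ha/mm
Therefore the water-use efficiency = 14.6 kg/ha/mm.


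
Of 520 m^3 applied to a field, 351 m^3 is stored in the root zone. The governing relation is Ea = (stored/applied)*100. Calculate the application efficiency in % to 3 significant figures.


Ea = (351/520)*100 = 67.5 %
Therefore the application efficiency = 67.5 %.


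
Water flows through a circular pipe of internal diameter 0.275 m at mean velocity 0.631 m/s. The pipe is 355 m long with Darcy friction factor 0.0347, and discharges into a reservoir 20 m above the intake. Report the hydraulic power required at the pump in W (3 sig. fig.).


Approach: apply continuity + Darcy-Weisbach + hydraulic power, Q = A*v; hf = f*(L/D)*(v^2/(2g)); H = static + hf; P = rho*g*Q*H.
Step 1 — flow rate (continuity, Q = A*v):
  A = pi*(0.275/2)^2 = 0.059396 m^2
  Q = 0.059396 * 0.631 = 0.037479 m^3/s
Step 2 — friction head loss (Darcy-Weisbach):
  hf = 0.0347 * (355/0.275) * (0.631^2 / (2*9.81))
  hf = 0.90904 m
Step 3 — total head: H = 20 + 0.90904 = 20.909 m
Step 4 — hydraulic power (P = rho*g*Q*H):
  P = 1000 * 9.81 * 0.037479 * 20.909 = 7690 W
Therefore the hydraulic power required at the pump = 7690 W.


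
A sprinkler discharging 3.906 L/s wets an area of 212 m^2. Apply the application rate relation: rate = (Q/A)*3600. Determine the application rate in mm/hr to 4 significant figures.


rate = (3.906 / 212) * 3600 = 66.33 mm/hr
Therefore the application rate = 66.33 mm/hr.


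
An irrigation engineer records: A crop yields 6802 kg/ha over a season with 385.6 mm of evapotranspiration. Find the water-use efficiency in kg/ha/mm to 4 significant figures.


Approach: apply the water-use efficiency ratio, WUE = yield/ET.
WUE = 6802 / 385.6 = 17.64 kg/ha/mm
Therefore the water-use efficiency = 17.64 kg/ha/mm.


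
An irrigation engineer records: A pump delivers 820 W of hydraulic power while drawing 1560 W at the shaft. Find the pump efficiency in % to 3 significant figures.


Approach: apply the efficiency ratio, eta = (P_out/P_in)*100.
eta = (820 / 1560) * 100 = 52.6 %
Therefore the pump efficiency = 52.6 %.


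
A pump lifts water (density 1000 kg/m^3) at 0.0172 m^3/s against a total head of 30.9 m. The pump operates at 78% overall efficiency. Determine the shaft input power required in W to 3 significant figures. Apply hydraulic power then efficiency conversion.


Approach: apply hydraulic power then efficiency conversion, P = rho*g*Q*H; P_in = P/eta.
Step 1 — hydraulic power (P = rho*g*Q*H):
  P = 1000 * 9.81 * 0.0172 * 30.9 = 5213.8 W
Step 2 — input power: P_in = P/eta = 5213.8 / 0.78 = 6680 W
Therefore the shaft input power required = 6680 W.


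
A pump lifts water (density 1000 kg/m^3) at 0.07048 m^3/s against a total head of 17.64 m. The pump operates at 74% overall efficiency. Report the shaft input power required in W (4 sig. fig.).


Approach: apply hydraulic power then efficiency conversion, P = rho*g*Q*H; P_in = P/eta.
Step 1 — hydraulic power (P = rho*g*Q*H):
  P = 1000 * 9.81 * 0.07048 * 17.64 = 12196.5 W
Step 2 — input power: P_in = P/eta = 12196.5 / 0.74 = 16480 W
Therefore the shaft input power required = 16480 W.


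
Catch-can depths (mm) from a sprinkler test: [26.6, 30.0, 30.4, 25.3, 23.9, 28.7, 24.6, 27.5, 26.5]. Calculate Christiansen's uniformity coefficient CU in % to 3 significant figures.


Approach: apply Christiansen's uniformity coefficient, CU = (1 - mean_abs_deviation/mean)*100.
mean = 27.056 mm
mean |d_i - mean| = 1.8617 mm
CU = (1 - 1.8617/27.056)*100 = 93.1 %
Therefore Christiansen's uniformity coefficient CU = 93.1 %.


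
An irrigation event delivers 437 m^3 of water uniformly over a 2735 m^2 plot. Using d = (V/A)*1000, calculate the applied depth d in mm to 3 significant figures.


d = (437 / 2735) * 1000 = 160 mm
Therefore the applied depth d = 160 mm.


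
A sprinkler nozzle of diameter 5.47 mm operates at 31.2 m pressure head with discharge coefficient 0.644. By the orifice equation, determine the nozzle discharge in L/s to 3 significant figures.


Approach: apply the orifice equation, Q = Cd*A*sqrt(2*g*h), A = pi*(d/2)^2.
A = pi*(5.47e-3/2)^2 = 2.3500e-05 m^2
Q = 0.644 * 2.3500e-05 * sqrt(2*9.81*31.2) * 1000 = 0.374 L/s
Therefore the nozzle discharge = 0.374 L/s.


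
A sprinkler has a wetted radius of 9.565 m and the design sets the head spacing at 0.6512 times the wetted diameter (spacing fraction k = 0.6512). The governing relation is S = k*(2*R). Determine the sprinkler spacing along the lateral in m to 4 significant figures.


S = 0.6512 * (2 * 9.565) = 12.46 m
Therefore the sprinkler spacing along the lateral = 12.46 m.


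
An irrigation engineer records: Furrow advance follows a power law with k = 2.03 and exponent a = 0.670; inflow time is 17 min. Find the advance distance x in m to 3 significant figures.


Approach: apply the power-law advance function, x = k*t^a.
x = 2.03 * 17^0.670 = 13.5 m
Therefore the advance distance x = 13.5 m.


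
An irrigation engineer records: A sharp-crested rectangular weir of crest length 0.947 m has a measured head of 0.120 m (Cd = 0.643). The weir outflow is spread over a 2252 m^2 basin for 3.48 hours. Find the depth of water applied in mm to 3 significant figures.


Approach: apply the rectangular weir equation with a volume-to-depth conversion, Q = (2/3)*Cd*L*sqrt(2g)*H^1.5; d = Q*t/A * 1000.
Step 1 — weir discharge:
  Q = (2/3)*0.643*0.947*sqrt(2*9.81)*0.120^1.5 = 0.074747 m^3/s
Step 2 — volume: V = 0.074747 * 3.48*3600 = 936.42 m^3
Step 3 — depth: d = V/A * 1000 = 936.42/2252 * 1000 = 416 mm
Therefore the depth of water applied = 416 mm.


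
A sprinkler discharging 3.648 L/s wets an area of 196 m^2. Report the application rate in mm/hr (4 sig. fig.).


Approach: apply the application rate relation, rate = (Q/A)*3600.
rate = (3.648 / 196) * 3600 = 67.00 mm/hr
Therefore the application rate = 67.00 mm/hr.


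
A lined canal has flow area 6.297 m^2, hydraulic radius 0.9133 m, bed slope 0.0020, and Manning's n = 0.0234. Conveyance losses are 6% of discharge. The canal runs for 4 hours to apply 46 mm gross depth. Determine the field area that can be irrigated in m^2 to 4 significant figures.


Approach: apply Manning's equation with a conveyance and depth budget, Q = (1/n)*A*R^(2/3)*S^(1/2); Q_field = Q*(1-loss); Area = Q_field*t/(d/1000).
Step 1 — canal discharge (Manning's equation):
  Q = (1/0.0234) * 6.297 * 0.9133^(2/3) * 0.0020^(1/2) = 11.3286 m^3/s
Step 2 — delivered flow: Q_field = 11.3286*(1 - 6/100) = 10.6489 m^3/s
Step 3 — volume delivered: V = 10.6489 * 4*3600 = 153344 m^3
Step 4 — area served: A = V / (depth/1000) = 153344 / 0.046 = 3334000 m^2
Therefore the field area that can be irrigated = 3334000 m^2.


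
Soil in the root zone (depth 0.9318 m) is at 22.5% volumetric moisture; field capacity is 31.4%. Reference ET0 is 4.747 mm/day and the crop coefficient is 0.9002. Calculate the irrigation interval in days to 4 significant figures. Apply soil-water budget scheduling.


Approach: apply soil-water budget scheduling, SMD = (FC-theta)/100*depth*1000; ETc = ET0*Kc; interval = SMD/ETc.
Step 1 — soil moisture deficit:
  SMD = (31.4 - 22.5)/100 * 0.9318 * 1000 = 82.9302 mm
Step 2 — daily crop ET (ETc = ET0*Kc):
  ETc = 4.747 * 0.9002 = 4.27325 mm/day
Step 3 — irrigation interval (SMD/ETc):
  interval = 82.9302 / 4.27325 = 19.41 days
Therefore the irrigation interval = 19.41 days.


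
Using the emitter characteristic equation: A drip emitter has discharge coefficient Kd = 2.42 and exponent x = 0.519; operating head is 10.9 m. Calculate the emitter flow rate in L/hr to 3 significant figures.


Approach: apply the emitter characteristic equation, q = Kd * h^x.
q = 2.42 * 10.9^0.519 = 8.36 L/hr
Therefore the emitter flow rate = 8.36 L/hr.


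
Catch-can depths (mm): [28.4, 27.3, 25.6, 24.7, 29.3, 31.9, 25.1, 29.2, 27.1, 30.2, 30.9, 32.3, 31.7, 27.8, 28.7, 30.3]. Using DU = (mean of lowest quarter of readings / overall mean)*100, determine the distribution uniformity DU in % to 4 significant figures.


sorted lowest 4 of 16: [24.7, 25.1, 25.6, 27.1] -> mean = 25.6250 mm
overall mean = 28.7812 mm
DU = (25.6250/28.7812)*100 = 89.03 %
Therefore the distribution uniformity DU = 89.03 %.


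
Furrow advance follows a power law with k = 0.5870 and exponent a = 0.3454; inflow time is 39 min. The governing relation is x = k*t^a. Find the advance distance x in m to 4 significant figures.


x = 0.5870 * 39^0.3454 = 2.081 m
Therefore the advance distance x = 2.081 m.


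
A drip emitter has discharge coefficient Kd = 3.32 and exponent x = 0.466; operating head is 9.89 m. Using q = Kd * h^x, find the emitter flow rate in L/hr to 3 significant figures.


q = 3.32 * 9.89^0.466 = 9.66 L/hr
Therefore the emitter flow rate = 9.66 L/hr.


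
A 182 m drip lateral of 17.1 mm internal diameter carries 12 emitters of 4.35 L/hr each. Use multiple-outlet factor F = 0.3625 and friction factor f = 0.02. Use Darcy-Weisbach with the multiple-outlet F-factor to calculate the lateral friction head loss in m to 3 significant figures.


Approach: apply Darcy-Weisbach with the multiple-outlet F-factor, Q = n*q/(3600*1000) m^3/s; v = Q/A; hf = F*f*(L/D)*(v^2/(2g)).
Q = 12*4.35/(3600*1000) = 1.4500e-05 m^3/s
A = pi*(17.1e-3/2)^2 = 2.2966e-04 m^2, so v = Q/A = 0.063137 m/s
hf = 0.3625*0.02*(182/0.0171)*(0.063137^2/(2*9.81)) = 0.0157 m
Therefore the lateral friction head loss = 0.0157 m.


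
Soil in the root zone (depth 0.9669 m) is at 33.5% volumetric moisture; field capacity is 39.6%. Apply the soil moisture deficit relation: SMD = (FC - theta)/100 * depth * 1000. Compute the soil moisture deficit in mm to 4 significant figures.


SMD = (39.6 - 33.5)/100 * 0.9669 * 1000 = 58.98 mm
Therefore the soil moisture deficit = 58.98 mm.


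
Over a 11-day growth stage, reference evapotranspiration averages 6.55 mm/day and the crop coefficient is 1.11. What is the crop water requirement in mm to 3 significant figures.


Approach: apply the crop water requirement relation, CWR = ET0 * Kc * days.
CWR = 6.55 * 1.11 * 11 = 80.0 mm
Therefore the crop water requirement = 80.0 mm.


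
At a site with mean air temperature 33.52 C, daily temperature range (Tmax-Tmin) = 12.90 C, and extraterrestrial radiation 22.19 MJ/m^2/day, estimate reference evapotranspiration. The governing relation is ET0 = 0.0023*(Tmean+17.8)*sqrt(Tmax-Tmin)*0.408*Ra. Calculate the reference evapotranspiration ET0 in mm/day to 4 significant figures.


ET0 = 0.0023*(33.52+17.8)*sqrt(12.90)*0.408*22.19 = 3.838 mm/day
Therefore the reference evapotranspiration ET0 = 3.838 mm/day.


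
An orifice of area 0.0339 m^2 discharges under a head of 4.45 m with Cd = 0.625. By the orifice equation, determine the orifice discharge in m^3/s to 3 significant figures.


Approach: apply the orifice equation, Q = Cd*A*sqrt(2*g*h).
Q = 0.625 * 0.0339 * sqrt(2*9.81*4.45) = 0.198 m^3/s
Therefore the orifice discharge = 0.198 m^3/s.


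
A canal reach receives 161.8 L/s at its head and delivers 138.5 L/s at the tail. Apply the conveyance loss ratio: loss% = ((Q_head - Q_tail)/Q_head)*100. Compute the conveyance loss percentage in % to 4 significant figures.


loss = ((161.8 - 138.5)/161.8)*100 = 14.40 %
Therefore the conveyance loss percentage = 14.40 %.


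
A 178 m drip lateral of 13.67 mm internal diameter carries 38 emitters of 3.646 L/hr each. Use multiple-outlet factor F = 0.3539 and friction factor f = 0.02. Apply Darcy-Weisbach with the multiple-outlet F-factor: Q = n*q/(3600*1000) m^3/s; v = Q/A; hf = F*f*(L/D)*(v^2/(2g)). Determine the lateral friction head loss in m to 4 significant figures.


Q = 38*3.646/(3600*1000) = 3.84856e-05 m^3/s
A = pi*(13.67e-3/2)^2 = 1.46766e-04 m^2, so v = Q/A = 0.262223 m/s
hf = 0.3539*0.02*(178/0.01367)*(0.262223^2/(2*9.81)) = 0.3230 m
Therefore the lateral friction head loss = 0.3230 m.


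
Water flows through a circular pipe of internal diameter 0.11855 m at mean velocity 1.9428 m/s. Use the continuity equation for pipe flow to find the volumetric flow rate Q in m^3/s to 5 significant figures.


Approach: apply the continuity equation for pipe flow, Q = A * v with A = pi*(D/2)^2.
A = pi*(0.11855/2)^2 = 0.01103807 m^2
Q = 0.01103807 * 1.9428 = 0.021445 m^3/s
Therefore the volumetric flow rate Q = 0.021445 m^3/s.


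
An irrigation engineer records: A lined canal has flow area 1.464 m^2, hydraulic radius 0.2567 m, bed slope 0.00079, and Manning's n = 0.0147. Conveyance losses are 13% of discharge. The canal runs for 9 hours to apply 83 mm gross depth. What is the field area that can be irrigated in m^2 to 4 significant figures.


Approach: apply Manning's equation with a conveyance and depth budget, Q = (1/n)*A*R^(2/3)*S^(1/2); Q_field = Q*(1-loss); Area = Q_field*t/(d/1000).
Step 1 — canal discharge (Manning's equation):
  Q = (1/0.0147) * 1.464 * 0.2567^(2/3) * 0.00079^(1/2) = 1.13063 m^3/s
Step 2 — delivered flow: Q_field = 1.13063*(1 - 13/100) = 0.983650 m^3/s
Step 3 — volume delivered: V = 0.983650 * 9*3600 = 31870.2 m^3
Step 4 — area served: A = V / (depth/1000) = 31870.2 / 0.083 = 384000 m^2
Therefore the field area that can be irrigated = 384000 m^2.


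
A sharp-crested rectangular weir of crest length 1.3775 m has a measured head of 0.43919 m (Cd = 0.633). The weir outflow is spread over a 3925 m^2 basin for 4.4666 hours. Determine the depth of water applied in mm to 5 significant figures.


Approach: apply the rectangular weir equation with a volume-to-depth conversion, Q = (2/3)*Cd*L*sqrt(2g)*H^1.5; d = Q*t/A * 1000.
Step 1 — weir discharge:
  Q = (2/3)*0.633*1.3775*sqrt(2*9.81)*0.43919^1.5 = 0.7494320 m^3/s
Step 2 — volume: V = 0.7494320 * 4.4666*3600 = 12050.69 m^3
Step 3 — depth: d = V/A * 1000 = 12050.69/3925 * 1000 = 3070.2 mm
Therefore the depth of water applied = 3070.2 mm.


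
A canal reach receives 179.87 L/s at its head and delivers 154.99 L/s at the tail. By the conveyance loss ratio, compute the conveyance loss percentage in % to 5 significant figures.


Approach: apply the conveyance loss ratio, loss% = ((Q_head - Q_tail)/Q_head)*100.
loss = ((179.87 - 154.99)/179.87)*100 = 13.832 %
Therefore the conveyance loss percentage = 13.832 %.


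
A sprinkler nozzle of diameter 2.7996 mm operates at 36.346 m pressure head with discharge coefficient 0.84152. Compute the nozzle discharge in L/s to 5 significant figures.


Approach: apply the orifice equation, Q = Cd*A*sqrt(2*g*h), A = pi*(d/2)^2.
A = pi*(2.7996e-3/2)^2 = 6.155762e-06 m^2
Q = 0.84152 * 6.155762e-06 * sqrt(2*9.81*36.346) * 1000 = 0.13833 L/s
Therefore the nozzle discharge = 0.13833 L/s.


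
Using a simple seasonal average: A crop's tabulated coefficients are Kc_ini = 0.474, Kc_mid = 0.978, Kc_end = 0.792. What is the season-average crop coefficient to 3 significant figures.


Approach: apply a simple seasonal average, Kc_avg = (Kc_ini + Kc_mid + Kc_end)/3.
Kc_avg = (0.474 + 0.978 + 0.792)/3 = 0.748
Therefore the season-average crop coefficient = 0.748.


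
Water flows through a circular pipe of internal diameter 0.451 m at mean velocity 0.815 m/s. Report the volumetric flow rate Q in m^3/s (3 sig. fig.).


Approach: apply the continuity equation for pipe flow, Q = A * v with A = pi*(D/2)^2.
A = pi*(0.451/2)^2 = 0.15975 m^2
Q = 0.15975 * 0.815 = 0.130 m^3/s
Therefore the volumetric flow rate Q = 0.130 m^3/s.


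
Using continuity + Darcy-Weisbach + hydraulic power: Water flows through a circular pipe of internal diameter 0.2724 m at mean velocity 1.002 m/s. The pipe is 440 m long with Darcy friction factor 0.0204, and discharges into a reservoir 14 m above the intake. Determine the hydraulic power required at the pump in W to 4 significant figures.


Approach: apply continuity + Darcy-Weisbach + hydraulic power, Q = A*v; hf = f*(L/D)*(v^2/(2g)); H = static + hf; P = rho*g*Q*H.
Step 1 — flow rate (continuity, Q = A*v):
  A = pi*(0.2724/2)^2 = 0.0582779 m^2
  Q = 0.0582779 * 1.002 = 0.0583945 m^3/s
Step 2 — friction head loss (Darcy-Weisbach):
  hf = 0.0204 * (440/0.2724) * (1.002^2 / (2*9.81))
  hf = 1.68621 m
Step 3 — total head: H = 14 + 1.68621 = 15.6862 m
Step 4 — hydraulic power (P = rho*g*Q*H):
  P = 1000 * 9.81 * 0.0583945 * 15.6862 = 8986 W
Therefore the hydraulic power required at the pump = 8986 W.


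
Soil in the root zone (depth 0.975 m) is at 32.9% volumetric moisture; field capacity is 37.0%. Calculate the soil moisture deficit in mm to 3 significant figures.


Approach: apply the soil moisture deficit relation, SMD = (FC - theta)/100 * depth * 1000.
SMD = (37.0 - 32.9)/100 * 0.975 * 1000 = 40.0 mm
Therefore the soil moisture deficit = 40.0 mm.


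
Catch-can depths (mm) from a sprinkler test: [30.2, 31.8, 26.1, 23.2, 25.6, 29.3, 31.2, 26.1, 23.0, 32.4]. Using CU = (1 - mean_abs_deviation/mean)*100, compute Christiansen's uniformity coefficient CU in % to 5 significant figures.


mean = 27.89000 mm
mean |d_i - mean| = 3.090000 mm
CU = (1 - 3.090000/27.89000)*100 = 88.921 %
Therefore Christiansen's uniformity coefficient CU = 88.921 %.


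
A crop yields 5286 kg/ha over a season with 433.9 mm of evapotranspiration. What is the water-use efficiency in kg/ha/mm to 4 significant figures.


Approach: apply the water-use efficiency ratio, WUE = yield/ET.
WUE = 5286 / 433.9 = 12.18 kg/ha/mm
Therefore the water-use efficiency = 12.18 kg/ha/mm.


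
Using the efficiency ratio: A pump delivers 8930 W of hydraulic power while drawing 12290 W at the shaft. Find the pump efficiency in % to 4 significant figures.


Approach: apply the efficiency ratio, eta = (P_out/P_in)*100.
eta = (8930 / 12290) * 100 = 72.66 %
Therefore the pump efficiency = 72.66 %.


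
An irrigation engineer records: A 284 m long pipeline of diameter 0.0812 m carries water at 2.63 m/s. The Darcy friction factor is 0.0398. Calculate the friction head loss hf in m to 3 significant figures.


Approach: apply the Darcy-Weisbach equation, hf = f*(L/D)*(v^2/(2g)).
hf = 0.0398 * (284/0.0812) * (2.63^2 / (2*9.81))
hf = 49.1 m
Therefore the friction head loss hf = 49.1 m.


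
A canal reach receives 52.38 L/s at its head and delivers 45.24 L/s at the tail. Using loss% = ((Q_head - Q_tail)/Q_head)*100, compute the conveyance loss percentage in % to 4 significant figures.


loss = ((52.38 - 45.24)/52.38)*100 = 13.63 %
Therefore the conveyance loss percentage = 13.63 %.


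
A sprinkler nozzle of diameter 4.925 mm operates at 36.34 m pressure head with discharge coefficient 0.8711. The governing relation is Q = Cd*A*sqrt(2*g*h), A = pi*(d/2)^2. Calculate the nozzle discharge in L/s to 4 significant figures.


A = pi*(4.925e-3/2)^2 = 1.90503e-05 m^2
Q = 0.8711 * 1.90503e-05 * sqrt(2*9.81*36.34) * 1000 = 0.4431 L/s
Therefore the nozzle discharge = 0.4431 L/s.


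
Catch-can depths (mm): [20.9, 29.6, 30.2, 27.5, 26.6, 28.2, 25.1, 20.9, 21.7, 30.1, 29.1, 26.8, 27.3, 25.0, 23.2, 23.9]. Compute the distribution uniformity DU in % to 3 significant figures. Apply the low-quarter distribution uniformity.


Approach: apply the low-quarter distribution uniformity, DU = (mean of lowest quarter of readings / overall mean)*100.
sorted lowest 4 of 16: [20.9, 20.9, 21.7, 23.2] -> mean = 21.675 mm
overall mean = 26.006 mm
DU = (21.675/26.006)*100 = 83.3 %
Therefore the distribution uniformity DU = 83.3 %.


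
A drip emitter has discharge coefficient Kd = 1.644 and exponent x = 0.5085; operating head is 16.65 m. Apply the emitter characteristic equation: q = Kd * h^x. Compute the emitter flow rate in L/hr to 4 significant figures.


q = 1.644 * 16.65^0.5085 = 6.871 L/hr
Therefore the emitter flow rate = 6.871 L/hr.


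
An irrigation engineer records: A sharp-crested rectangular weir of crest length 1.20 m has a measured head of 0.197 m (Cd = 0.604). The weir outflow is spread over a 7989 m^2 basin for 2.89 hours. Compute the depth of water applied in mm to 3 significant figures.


Approach: apply the rectangular weir equation with a volume-to-depth conversion, Q = (2/3)*Cd*L*sqrt(2g)*H^1.5; d = Q*t/A * 1000.
Step 1 — weir discharge:
  Q = (2/3)*0.604*1.20*sqrt(2*9.81)*0.197^1.5 = 0.18714 m^3/s
Step 2 — volume: V = 0.18714 * 2.89*3600 = 1947.0 m^3
Step 3 — depth: d = V/A * 1000 = 1947.0/7989 * 1000 = 244 mm
Therefore the depth of water applied = 244 mm.


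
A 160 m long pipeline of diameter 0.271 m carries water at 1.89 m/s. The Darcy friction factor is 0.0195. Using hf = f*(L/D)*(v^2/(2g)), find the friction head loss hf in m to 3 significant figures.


hf = 0.0195 * (160/0.271) * (1.89^2 / (2*9.81))
hf = 2.10 m
Therefore the friction head loss hf = 2.10 m.


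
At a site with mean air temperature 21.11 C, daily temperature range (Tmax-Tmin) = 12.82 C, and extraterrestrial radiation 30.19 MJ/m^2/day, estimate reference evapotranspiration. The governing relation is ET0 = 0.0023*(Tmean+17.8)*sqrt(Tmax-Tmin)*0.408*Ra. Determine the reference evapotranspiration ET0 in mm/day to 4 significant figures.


ET0 = 0.0023*(21.11+17.8)*sqrt(12.82)*0.408*30.19 = 3.947 mm/day
Therefore the reference evapotranspiration ET0 = 3.947 mm/day.


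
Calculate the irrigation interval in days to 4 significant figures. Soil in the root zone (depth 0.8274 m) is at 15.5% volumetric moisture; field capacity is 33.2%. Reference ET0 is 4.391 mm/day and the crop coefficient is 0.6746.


Approach: apply soil-water budget scheduling, SMD = (FC-theta)/100*depth*1000; ETc = ET0*Kc; interval = SMD/ETc.
Step 1 — soil moisture deficit:
  SMD = (33.2 - 15.5)/100 * 0.8274 * 1000 = 146.450 mm
Step 2 — daily crop ET (ETc = ET0*Kc):
  ETc = 4.391 * 0.6746 = 2.96217 mm/day
Step 3 — irrigation interval (SMD/ETc):
  interval = 146.450 / 2.96217 = 49.44 days
Therefore the irrigation interval = 49.44 days.


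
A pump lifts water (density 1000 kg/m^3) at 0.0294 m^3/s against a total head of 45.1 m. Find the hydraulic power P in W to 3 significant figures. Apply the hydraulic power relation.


Approach: apply the hydraulic power relation, P = rho*g*Q*H.
P = 1000 * 9.81 * 0.0294 * 45.1 = 13000 W
Therefore the hydraulic power P = 13000 W.


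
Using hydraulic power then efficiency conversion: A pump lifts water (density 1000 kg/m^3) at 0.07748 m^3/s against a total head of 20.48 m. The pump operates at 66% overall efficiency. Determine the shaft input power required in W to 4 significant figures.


Approach: apply hydraulic power then efficiency conversion, P = rho*g*Q*H; P_in = P/eta.
Step 1 — hydraulic power (P = rho*g*Q*H):
  P = 1000 * 9.81 * 0.07748 * 20.48 = 15566.4 W
Step 2 — input power: P_in = P/eta = 15566.4 / 0.66 = 23590 W
Therefore the shaft input power required = 23590 W.


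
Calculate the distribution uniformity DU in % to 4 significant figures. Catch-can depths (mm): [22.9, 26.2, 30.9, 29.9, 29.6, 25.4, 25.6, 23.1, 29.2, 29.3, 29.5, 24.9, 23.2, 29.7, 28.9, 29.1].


Approach: apply the low-quarter distribution uniformity, DU = (mean of lowest quarter of readings / overall mean)*100.
sorted lowest 4 of 16: [22.9, 23.1, 23.2, 24.9] -> mean = 23.5250 mm
overall mean = 27.3375 mm
DU = (23.5250/27.3375)*100 = 86.05 %
Therefore the distribution uniformity DU = 86.05 %.


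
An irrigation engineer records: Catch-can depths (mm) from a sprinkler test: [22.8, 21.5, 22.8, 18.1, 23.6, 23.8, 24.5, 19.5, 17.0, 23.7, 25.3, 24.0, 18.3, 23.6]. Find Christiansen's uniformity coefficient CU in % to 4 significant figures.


Approach: apply Christiansen's uniformity coefficient, CU = (1 - mean_abs_deviation/mean)*100.
mean = 22.0357 mm
mean |d_i - mean| = 2.25408 mm
CU = (1 - 2.25408/22.0357)*100 = 89.77 %
Therefore Christiansen's uniformity coefficient CU = 89.77 %.


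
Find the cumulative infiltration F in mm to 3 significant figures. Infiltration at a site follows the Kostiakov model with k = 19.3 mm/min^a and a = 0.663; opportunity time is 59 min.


Approach: apply the Kostiakov infiltration equation, F = k*t^a.
F = 19.3 * 59^0.663 = 288 mm
Therefore the cumulative infiltration F = 288 mm.


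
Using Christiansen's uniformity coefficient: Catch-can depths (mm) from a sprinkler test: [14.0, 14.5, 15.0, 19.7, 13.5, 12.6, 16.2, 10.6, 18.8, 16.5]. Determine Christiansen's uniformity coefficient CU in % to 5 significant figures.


Approach: apply Christiansen's uniformity coefficient, CU = (1 - mean_abs_deviation/mean)*100.
mean = 15.14000 mm
mean |d_i - mean| = 2.128000 mm
CU = (1 - 2.128000/15.14000)*100 = 85.945 %
Therefore Christiansen's uniformity coefficient CU = 85.945 %.


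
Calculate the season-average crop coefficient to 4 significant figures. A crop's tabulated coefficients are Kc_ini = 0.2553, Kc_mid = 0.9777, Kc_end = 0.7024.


Approach: apply a simple seasonal average, Kc_avg = (Kc_ini + Kc_mid + Kc_end)/3.
Kc_avg = (0.2553 + 0.9777 + 0.7024)/3 = 0.6451
Therefore the season-average crop coefficient = 0.6451.


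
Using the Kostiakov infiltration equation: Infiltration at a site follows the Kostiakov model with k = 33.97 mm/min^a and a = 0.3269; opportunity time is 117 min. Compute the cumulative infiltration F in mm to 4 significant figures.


Approach: apply the Kostiakov infiltration equation, F = k*t^a.
F = 33.97 * 117^0.3269 = 161.1 mm
Therefore the cumulative infiltration F = 161.1 mm.
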